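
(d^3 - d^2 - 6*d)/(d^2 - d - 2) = d*(-d^2 + d + 6)/(-d^2 + d + 2)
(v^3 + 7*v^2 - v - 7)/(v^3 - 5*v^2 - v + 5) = (v + 7)/(v - 5)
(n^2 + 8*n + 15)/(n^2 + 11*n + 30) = (n + 3)/(n + 6)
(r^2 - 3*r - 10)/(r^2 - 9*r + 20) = (r + 2)/(r - 4)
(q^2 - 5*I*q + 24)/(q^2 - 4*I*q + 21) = (q - 8*I)/(q - 7*I)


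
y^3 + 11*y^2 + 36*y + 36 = (y + 2)*(y + 3)*(y + 6)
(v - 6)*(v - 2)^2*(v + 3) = v^4 - 7*v^3 - 2*v^2 + 60*v - 72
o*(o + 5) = o^2 + 5*o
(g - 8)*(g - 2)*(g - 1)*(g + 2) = g^4 - 9*g^3 + 4*g^2 + 36*g - 32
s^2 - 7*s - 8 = (s - 8)*(s + 1)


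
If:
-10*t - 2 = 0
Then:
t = -1/5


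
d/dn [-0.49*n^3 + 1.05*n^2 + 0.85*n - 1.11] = -1.47*n^2 + 2.1*n + 0.85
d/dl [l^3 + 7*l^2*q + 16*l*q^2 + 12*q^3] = 3*l^2 + 14*l*q + 16*q^2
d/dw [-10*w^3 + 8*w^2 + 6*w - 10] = -30*w^2 + 16*w + 6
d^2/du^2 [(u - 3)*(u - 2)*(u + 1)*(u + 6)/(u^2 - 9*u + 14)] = 2*(u^3 - 21*u^2 + 147*u + 73)/(u^3 - 21*u^2 + 147*u - 343)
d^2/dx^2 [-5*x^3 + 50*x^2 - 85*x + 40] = 100 - 30*x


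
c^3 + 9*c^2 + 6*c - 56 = (c - 2)*(c + 4)*(c + 7)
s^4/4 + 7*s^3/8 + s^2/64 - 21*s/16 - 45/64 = (s/4 + 1/4)*(s - 5/4)*(s + 3/4)*(s + 3)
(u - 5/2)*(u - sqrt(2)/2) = u^2 - 5*u/2 - sqrt(2)*u/2 + 5*sqrt(2)/4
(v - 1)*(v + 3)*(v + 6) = v^3 + 8*v^2 + 9*v - 18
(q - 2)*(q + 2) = q^2 - 4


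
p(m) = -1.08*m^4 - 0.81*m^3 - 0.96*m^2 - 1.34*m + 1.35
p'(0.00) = -1.34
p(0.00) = 1.35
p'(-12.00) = 7136.74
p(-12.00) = -21116.01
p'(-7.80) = 1915.86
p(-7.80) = -3659.84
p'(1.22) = -15.14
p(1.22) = -5.58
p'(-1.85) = 21.25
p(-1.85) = -6.98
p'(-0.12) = -1.14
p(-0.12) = 1.50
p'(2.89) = -131.46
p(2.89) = -105.43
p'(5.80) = -937.11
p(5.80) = -1418.94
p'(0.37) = -2.60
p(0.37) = 0.66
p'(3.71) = -262.51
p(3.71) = -262.80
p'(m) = -4.32*m^3 - 2.43*m^2 - 1.92*m - 1.34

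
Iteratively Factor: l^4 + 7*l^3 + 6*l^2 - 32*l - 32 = (l + 4)*(l^3 + 3*l^2 - 6*l - 8) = (l - 2)*(l + 4)*(l^2 + 5*l + 4) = (l - 2)*(l + 1)*(l + 4)*(l + 4)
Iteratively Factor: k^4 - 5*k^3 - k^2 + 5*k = (k - 1)*(k^3 - 4*k^2 - 5*k) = (k - 5)*(k - 1)*(k^2 + k) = (k - 5)*(k - 1)*(k + 1)*(k)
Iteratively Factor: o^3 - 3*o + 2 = (o - 1)*(o^2 + o - 2) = (o - 1)*(o + 2)*(o - 1)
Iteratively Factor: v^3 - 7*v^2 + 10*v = (v - 2)*(v^2 - 5*v) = v*(v - 2)*(v - 5)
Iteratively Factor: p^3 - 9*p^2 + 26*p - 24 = (p - 3)*(p^2 - 6*p + 8) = (p - 3)*(p - 2)*(p - 4)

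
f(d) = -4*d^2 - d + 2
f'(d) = -8*d - 1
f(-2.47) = -19.93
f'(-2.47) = 18.76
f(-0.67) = 0.87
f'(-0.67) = 4.36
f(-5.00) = -93.00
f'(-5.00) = 39.00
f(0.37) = 1.08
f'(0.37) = -3.96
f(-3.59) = -45.96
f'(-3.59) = 27.72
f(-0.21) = 2.03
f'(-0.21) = 0.68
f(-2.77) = -25.92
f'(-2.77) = 21.16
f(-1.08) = -1.59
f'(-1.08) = 7.64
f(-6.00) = -136.00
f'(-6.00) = 47.00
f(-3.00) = -31.00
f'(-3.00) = 23.00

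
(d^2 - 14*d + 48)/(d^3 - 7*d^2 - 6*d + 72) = (d - 8)/(d^2 - d - 12)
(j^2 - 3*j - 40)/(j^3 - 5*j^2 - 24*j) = (j + 5)/(j*(j + 3))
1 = 1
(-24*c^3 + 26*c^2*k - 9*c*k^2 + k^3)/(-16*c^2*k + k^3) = (6*c^2 - 5*c*k + k^2)/(k*(4*c + k))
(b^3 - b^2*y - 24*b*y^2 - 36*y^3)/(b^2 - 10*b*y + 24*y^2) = (-b^2 - 5*b*y - 6*y^2)/(-b + 4*y)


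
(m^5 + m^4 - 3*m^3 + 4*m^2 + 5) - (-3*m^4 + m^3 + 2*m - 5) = m^5 + 4*m^4 - 4*m^3 + 4*m^2 - 2*m + 10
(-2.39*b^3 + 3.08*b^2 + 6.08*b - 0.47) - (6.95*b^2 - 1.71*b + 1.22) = -2.39*b^3 - 3.87*b^2 + 7.79*b - 1.69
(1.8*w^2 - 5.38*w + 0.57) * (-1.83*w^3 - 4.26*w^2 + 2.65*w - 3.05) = -3.294*w^5 + 2.1774*w^4 + 26.6457*w^3 - 22.1752*w^2 + 17.9195*w - 1.7385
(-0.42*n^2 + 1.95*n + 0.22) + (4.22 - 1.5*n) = -0.42*n^2 + 0.45*n + 4.44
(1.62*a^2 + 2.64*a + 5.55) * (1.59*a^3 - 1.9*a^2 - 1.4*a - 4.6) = 2.5758*a^5 + 1.1196*a^4 + 1.5405*a^3 - 21.693*a^2 - 19.914*a - 25.53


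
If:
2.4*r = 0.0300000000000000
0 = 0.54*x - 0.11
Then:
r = 0.01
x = 0.20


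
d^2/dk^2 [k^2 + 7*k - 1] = 2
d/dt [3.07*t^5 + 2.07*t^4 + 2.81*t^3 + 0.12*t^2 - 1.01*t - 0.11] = 15.35*t^4 + 8.28*t^3 + 8.43*t^2 + 0.24*t - 1.01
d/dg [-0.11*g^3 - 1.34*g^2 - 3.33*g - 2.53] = -0.33*g^2 - 2.68*g - 3.33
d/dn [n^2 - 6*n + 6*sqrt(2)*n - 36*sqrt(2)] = 2*n - 6 + 6*sqrt(2)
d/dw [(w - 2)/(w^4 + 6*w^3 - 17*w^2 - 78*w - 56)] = (w^4 + 6*w^3 - 17*w^2 - 78*w - 2*(w - 2)*(2*w^3 + 9*w^2 - 17*w - 39) - 56)/(-w^4 - 6*w^3 + 17*w^2 + 78*w + 56)^2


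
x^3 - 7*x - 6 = (x - 3)*(x + 1)*(x + 2)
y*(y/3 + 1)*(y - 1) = y^3/3 + 2*y^2/3 - y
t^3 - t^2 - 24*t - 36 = (t - 6)*(t + 2)*(t + 3)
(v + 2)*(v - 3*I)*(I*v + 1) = I*v^3 + 4*v^2 + 2*I*v^2 + 8*v - 3*I*v - 6*I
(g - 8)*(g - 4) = g^2 - 12*g + 32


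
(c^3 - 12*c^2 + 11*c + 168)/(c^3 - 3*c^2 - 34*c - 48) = (c - 7)/(c + 2)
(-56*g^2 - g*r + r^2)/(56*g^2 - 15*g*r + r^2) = (7*g + r)/(-7*g + r)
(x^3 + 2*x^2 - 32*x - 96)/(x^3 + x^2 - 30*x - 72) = (x + 4)/(x + 3)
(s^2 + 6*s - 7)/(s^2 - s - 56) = (s - 1)/(s - 8)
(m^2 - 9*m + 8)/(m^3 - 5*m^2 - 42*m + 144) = (m - 1)/(m^2 + 3*m - 18)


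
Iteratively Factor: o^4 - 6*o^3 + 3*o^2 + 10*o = (o - 2)*(o^3 - 4*o^2 - 5*o) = (o - 5)*(o - 2)*(o^2 + o) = o*(o - 5)*(o - 2)*(o + 1)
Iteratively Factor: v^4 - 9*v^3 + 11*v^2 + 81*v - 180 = (v - 5)*(v^3 - 4*v^2 - 9*v + 36) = (v - 5)*(v - 4)*(v^2 - 9) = (v - 5)*(v - 4)*(v + 3)*(v - 3)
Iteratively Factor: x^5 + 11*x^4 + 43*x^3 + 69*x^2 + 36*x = (x + 3)*(x^4 + 8*x^3 + 19*x^2 + 12*x) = x*(x + 3)*(x^3 + 8*x^2 + 19*x + 12) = x*(x + 3)^2*(x^2 + 5*x + 4) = x*(x + 1)*(x + 3)^2*(x + 4)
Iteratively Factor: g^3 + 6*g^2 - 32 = (g + 4)*(g^2 + 2*g - 8) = (g - 2)*(g + 4)*(g + 4)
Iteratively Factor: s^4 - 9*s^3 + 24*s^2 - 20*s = (s - 2)*(s^3 - 7*s^2 + 10*s) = s*(s - 2)*(s^2 - 7*s + 10) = s*(s - 2)^2*(s - 5)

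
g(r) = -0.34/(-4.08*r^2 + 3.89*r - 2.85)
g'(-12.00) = 0.00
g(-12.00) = 0.00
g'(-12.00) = 0.00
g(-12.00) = 0.00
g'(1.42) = -0.08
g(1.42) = 0.06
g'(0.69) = -0.13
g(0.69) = 0.16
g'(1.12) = -0.14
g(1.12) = 0.09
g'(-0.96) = 0.04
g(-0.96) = 0.03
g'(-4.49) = 0.00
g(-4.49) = 0.00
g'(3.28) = -0.01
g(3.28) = 0.01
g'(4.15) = -0.00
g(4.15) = 0.01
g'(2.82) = -0.01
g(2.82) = 0.01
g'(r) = -0.34*(8.16*r - 3.89)/(-4.08*r^2 + 3.89*r - 2.85)^2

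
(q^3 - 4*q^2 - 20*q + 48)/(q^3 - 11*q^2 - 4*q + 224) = (q^2 - 8*q + 12)/(q^2 - 15*q + 56)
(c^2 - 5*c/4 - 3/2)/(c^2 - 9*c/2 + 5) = (4*c + 3)/(2*(2*c - 5))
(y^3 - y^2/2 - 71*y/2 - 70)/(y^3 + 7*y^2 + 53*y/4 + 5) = 2*(y - 7)/(2*y + 1)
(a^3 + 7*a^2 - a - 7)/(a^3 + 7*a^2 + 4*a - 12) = (a^2 + 8*a + 7)/(a^2 + 8*a + 12)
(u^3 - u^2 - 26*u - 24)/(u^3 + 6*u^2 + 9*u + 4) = (u - 6)/(u + 1)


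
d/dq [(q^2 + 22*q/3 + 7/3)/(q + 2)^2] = 10*(3 - q)/(3*(q^3 + 6*q^2 + 12*q + 8))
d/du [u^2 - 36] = 2*u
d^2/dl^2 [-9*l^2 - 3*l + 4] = -18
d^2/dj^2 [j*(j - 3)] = 2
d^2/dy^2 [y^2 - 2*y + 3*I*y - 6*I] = 2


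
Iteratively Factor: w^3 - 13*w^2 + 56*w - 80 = (w - 4)*(w^2 - 9*w + 20) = (w - 4)^2*(w - 5)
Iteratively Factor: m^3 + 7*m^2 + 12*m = (m + 3)*(m^2 + 4*m) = m*(m + 3)*(m + 4)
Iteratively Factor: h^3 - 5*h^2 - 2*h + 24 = (h - 4)*(h^2 - h - 6) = (h - 4)*(h - 3)*(h + 2)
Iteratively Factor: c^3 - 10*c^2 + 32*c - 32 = (c - 2)*(c^2 - 8*c + 16) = (c - 4)*(c - 2)*(c - 4)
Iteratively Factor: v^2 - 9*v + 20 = (v - 5)*(v - 4)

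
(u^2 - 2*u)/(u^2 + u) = (u - 2)/(u + 1)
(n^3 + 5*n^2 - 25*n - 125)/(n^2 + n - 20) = (n^2 - 25)/(n - 4)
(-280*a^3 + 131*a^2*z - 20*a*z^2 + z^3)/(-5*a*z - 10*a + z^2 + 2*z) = (56*a^2 - 15*a*z + z^2)/(z + 2)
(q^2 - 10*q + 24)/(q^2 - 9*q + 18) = (q - 4)/(q - 3)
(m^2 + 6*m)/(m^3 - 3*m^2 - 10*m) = (m + 6)/(m^2 - 3*m - 10)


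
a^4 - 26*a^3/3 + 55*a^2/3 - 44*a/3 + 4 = (a - 6)*(a - 1)^2*(a - 2/3)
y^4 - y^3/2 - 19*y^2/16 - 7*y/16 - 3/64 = (y - 3/2)*(y + 1/4)^2*(y + 1/2)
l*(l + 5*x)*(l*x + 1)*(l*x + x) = l^4*x^2 + 5*l^3*x^3 + l^3*x^2 + l^3*x + 5*l^2*x^3 + 5*l^2*x^2 + l^2*x + 5*l*x^2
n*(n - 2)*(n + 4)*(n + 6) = n^4 + 8*n^3 + 4*n^2 - 48*n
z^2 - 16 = (z - 4)*(z + 4)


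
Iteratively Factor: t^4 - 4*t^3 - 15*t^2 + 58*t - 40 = (t - 5)*(t^3 + t^2 - 10*t + 8) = (t - 5)*(t - 2)*(t^2 + 3*t - 4) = (t - 5)*(t - 2)*(t - 1)*(t + 4)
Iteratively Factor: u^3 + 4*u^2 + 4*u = (u + 2)*(u^2 + 2*u) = (u + 2)^2*(u)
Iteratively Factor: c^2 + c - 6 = (c + 3)*(c - 2)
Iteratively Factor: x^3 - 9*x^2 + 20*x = (x - 5)*(x^2 - 4*x) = (x - 5)*(x - 4)*(x)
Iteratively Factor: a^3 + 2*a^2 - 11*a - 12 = (a - 3)*(a^2 + 5*a + 4) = (a - 3)*(a + 1)*(a + 4)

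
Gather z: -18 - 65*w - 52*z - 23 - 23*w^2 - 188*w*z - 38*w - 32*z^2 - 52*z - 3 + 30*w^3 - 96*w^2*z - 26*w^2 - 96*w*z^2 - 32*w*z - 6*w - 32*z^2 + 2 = 30*w^3 - 49*w^2 - 109*w + z^2*(-96*w - 64) + z*(-96*w^2 - 220*w - 104) - 42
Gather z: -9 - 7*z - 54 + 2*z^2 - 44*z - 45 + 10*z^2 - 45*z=12*z^2 - 96*z - 108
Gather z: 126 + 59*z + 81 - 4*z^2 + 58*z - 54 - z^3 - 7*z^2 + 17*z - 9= -z^3 - 11*z^2 + 134*z + 144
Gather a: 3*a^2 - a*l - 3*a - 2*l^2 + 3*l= 3*a^2 + a*(-l - 3) - 2*l^2 + 3*l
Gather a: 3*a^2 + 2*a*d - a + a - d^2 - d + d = 3*a^2 + 2*a*d - d^2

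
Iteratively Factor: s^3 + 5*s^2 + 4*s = (s)*(s^2 + 5*s + 4) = s*(s + 1)*(s + 4)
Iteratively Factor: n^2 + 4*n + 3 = (n + 1)*(n + 3)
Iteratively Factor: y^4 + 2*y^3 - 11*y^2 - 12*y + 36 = (y - 2)*(y^3 + 4*y^2 - 3*y - 18) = (y - 2)^2*(y^2 + 6*y + 9) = (y - 2)^2*(y + 3)*(y + 3)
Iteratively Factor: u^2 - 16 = (u - 4)*(u + 4)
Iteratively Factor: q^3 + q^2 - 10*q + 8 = (q - 2)*(q^2 + 3*q - 4) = (q - 2)*(q - 1)*(q + 4)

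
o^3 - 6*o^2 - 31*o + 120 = (o - 8)*(o - 3)*(o + 5)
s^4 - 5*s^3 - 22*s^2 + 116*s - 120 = (s - 6)*(s - 2)^2*(s + 5)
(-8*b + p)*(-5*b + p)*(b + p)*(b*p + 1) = 40*b^4*p + 27*b^3*p^2 + 40*b^3 - 12*b^2*p^3 + 27*b^2*p + b*p^4 - 12*b*p^2 + p^3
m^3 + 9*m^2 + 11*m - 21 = (m - 1)*(m + 3)*(m + 7)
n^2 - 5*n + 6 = (n - 3)*(n - 2)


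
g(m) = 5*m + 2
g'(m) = 5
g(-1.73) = -6.65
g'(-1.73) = 5.00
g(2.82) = 16.10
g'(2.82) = 5.00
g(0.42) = 4.10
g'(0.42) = 5.00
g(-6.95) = -32.75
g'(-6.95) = 5.00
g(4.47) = 24.35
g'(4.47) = 5.00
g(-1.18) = -3.90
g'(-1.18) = 5.00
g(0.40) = 4.00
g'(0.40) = 5.00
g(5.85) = 31.25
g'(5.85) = 5.00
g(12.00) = 62.00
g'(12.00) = 5.00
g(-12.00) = -58.00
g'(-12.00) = 5.00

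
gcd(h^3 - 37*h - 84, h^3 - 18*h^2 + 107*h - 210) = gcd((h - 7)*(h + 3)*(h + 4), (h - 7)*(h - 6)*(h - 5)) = h - 7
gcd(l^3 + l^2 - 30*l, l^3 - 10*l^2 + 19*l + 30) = l - 5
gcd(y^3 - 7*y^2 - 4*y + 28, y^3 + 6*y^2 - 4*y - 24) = y^2 - 4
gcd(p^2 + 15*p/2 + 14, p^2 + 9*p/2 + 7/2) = p + 7/2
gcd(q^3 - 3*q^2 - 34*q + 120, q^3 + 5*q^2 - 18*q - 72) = q^2 + 2*q - 24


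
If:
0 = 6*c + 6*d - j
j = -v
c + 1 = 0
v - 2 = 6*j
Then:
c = -1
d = 20/21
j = -2/7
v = 2/7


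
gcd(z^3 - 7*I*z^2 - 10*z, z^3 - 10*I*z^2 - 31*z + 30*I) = z^2 - 7*I*z - 10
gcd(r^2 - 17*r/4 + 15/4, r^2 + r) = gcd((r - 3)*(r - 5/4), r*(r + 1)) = 1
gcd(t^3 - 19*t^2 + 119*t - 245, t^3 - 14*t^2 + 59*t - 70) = t^2 - 12*t + 35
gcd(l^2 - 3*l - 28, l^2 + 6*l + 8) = l + 4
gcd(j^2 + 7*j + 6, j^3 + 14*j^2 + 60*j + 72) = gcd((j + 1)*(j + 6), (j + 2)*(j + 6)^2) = j + 6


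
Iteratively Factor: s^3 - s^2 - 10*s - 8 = (s + 2)*(s^2 - 3*s - 4) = (s + 1)*(s + 2)*(s - 4)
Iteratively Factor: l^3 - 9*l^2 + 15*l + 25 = (l - 5)*(l^2 - 4*l - 5) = (l - 5)*(l + 1)*(l - 5)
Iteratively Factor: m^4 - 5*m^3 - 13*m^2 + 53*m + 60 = (m + 3)*(m^3 - 8*m^2 + 11*m + 20) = (m - 5)*(m + 3)*(m^2 - 3*m - 4) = (m - 5)*(m - 4)*(m + 3)*(m + 1)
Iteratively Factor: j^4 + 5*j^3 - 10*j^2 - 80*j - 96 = (j - 4)*(j^3 + 9*j^2 + 26*j + 24) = (j - 4)*(j + 2)*(j^2 + 7*j + 12) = (j - 4)*(j + 2)*(j + 4)*(j + 3)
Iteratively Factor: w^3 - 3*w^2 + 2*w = (w - 1)*(w^2 - 2*w) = w*(w - 1)*(w - 2)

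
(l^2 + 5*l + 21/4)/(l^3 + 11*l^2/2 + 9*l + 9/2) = (l + 7/2)/(l^2 + 4*l + 3)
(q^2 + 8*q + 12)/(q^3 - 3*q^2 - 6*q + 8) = (q + 6)/(q^2 - 5*q + 4)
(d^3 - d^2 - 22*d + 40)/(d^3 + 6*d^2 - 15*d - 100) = (d - 2)/(d + 5)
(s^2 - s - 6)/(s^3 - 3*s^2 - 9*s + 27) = (s + 2)/(s^2 - 9)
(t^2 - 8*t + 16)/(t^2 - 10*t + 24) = (t - 4)/(t - 6)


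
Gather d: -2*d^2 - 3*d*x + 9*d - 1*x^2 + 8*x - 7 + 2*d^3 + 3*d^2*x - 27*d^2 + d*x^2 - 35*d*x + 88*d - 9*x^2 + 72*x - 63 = 2*d^3 + d^2*(3*x - 29) + d*(x^2 - 38*x + 97) - 10*x^2 + 80*x - 70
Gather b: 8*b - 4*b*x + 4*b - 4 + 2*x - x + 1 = b*(12 - 4*x) + x - 3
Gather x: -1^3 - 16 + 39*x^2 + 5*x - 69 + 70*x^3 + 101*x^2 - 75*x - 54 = 70*x^3 + 140*x^2 - 70*x - 140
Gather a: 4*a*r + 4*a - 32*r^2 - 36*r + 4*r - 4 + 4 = a*(4*r + 4) - 32*r^2 - 32*r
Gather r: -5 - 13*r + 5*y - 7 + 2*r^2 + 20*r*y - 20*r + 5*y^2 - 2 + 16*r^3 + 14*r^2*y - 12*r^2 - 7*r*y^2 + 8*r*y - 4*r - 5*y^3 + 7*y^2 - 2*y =16*r^3 + r^2*(14*y - 10) + r*(-7*y^2 + 28*y - 37) - 5*y^3 + 12*y^2 + 3*y - 14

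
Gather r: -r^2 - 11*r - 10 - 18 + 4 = -r^2 - 11*r - 24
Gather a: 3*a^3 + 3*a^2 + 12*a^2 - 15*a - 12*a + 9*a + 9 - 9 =3*a^3 + 15*a^2 - 18*a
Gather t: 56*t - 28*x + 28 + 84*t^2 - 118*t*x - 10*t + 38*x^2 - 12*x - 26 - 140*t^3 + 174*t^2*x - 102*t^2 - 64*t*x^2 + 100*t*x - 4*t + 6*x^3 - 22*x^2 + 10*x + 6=-140*t^3 + t^2*(174*x - 18) + t*(-64*x^2 - 18*x + 42) + 6*x^3 + 16*x^2 - 30*x + 8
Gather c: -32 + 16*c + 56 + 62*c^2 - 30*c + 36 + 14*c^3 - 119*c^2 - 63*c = 14*c^3 - 57*c^2 - 77*c + 60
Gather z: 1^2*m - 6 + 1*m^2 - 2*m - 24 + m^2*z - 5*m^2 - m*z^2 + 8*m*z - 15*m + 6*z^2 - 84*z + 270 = -4*m^2 - 16*m + z^2*(6 - m) + z*(m^2 + 8*m - 84) + 240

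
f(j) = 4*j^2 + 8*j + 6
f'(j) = 8*j + 8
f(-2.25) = 8.25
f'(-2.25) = -10.00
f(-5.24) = 73.91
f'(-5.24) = -33.92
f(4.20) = 110.16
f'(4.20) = 41.60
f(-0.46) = 3.17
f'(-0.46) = 4.32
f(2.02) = 38.48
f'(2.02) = 24.16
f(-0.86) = 2.08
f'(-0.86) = 1.12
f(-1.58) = 3.35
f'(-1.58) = -4.64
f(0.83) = 15.40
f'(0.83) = 14.64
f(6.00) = 198.00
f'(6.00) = 56.00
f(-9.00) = 258.00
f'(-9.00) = -64.00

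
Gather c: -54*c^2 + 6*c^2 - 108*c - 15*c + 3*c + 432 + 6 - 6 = -48*c^2 - 120*c + 432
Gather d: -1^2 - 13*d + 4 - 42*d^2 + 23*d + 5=-42*d^2 + 10*d + 8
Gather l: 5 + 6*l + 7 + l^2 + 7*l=l^2 + 13*l + 12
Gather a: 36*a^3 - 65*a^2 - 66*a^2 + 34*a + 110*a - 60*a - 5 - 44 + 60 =36*a^3 - 131*a^2 + 84*a + 11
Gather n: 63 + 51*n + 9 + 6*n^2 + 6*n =6*n^2 + 57*n + 72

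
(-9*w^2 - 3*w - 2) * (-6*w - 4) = 54*w^3 + 54*w^2 + 24*w + 8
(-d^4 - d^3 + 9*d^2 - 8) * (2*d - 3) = -2*d^5 + d^4 + 21*d^3 - 27*d^2 - 16*d + 24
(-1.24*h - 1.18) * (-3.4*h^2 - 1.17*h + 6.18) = 4.216*h^3 + 5.4628*h^2 - 6.2826*h - 7.2924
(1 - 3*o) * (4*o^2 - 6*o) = -12*o^3 + 22*o^2 - 6*o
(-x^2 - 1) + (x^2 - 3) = -4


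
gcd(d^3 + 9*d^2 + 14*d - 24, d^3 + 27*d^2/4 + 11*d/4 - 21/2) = d^2 + 5*d - 6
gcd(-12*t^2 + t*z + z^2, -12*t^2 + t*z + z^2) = -12*t^2 + t*z + z^2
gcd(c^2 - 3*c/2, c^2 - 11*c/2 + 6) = c - 3/2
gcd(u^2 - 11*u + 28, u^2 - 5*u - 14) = u - 7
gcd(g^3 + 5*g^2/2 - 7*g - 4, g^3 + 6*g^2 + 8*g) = g + 4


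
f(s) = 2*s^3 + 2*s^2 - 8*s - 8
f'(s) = 6*s^2 + 4*s - 8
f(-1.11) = 0.61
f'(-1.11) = -5.05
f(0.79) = -12.09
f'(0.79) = -1.10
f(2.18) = 4.79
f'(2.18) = 29.23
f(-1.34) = 1.50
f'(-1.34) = -2.59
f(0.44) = -10.96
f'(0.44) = -5.08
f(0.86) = -12.13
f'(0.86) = -0.12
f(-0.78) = -1.49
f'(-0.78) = -7.47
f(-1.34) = 1.50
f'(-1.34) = -2.59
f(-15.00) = -6188.00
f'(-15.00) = 1282.00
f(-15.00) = -6188.00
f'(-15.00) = 1282.00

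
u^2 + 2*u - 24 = (u - 4)*(u + 6)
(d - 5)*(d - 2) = d^2 - 7*d + 10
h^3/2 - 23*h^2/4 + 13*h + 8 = (h/2 + 1/4)*(h - 8)*(h - 4)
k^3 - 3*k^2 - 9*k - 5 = (k - 5)*(k + 1)^2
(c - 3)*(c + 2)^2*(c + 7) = c^4 + 8*c^3 - c^2 - 68*c - 84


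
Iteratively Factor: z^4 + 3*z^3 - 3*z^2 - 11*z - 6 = (z + 3)*(z^3 - 3*z - 2) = (z - 2)*(z + 3)*(z^2 + 2*z + 1) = (z - 2)*(z + 1)*(z + 3)*(z + 1)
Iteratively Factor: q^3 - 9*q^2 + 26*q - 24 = (q - 3)*(q^2 - 6*q + 8) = (q - 3)*(q - 2)*(q - 4)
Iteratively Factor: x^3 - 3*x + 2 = (x - 1)*(x^2 + x - 2) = (x - 1)^2*(x + 2)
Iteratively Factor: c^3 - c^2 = (c)*(c^2 - c) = c^2*(c - 1)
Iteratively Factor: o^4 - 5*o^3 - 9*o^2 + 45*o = (o + 3)*(o^3 - 8*o^2 + 15*o) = (o - 5)*(o + 3)*(o^2 - 3*o) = o*(o - 5)*(o + 3)*(o - 3)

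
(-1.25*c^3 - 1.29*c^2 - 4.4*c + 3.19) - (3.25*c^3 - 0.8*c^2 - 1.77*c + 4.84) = -4.5*c^3 - 0.49*c^2 - 2.63*c - 1.65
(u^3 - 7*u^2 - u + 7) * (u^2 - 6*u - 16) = u^5 - 13*u^4 + 25*u^3 + 125*u^2 - 26*u - 112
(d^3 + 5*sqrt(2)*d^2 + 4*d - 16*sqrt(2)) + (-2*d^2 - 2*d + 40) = d^3 - 2*d^2 + 5*sqrt(2)*d^2 + 2*d - 16*sqrt(2) + 40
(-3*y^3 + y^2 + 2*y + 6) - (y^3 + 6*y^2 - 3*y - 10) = -4*y^3 - 5*y^2 + 5*y + 16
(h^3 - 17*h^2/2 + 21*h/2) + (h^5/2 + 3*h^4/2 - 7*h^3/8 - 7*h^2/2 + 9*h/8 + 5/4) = h^5/2 + 3*h^4/2 + h^3/8 - 12*h^2 + 93*h/8 + 5/4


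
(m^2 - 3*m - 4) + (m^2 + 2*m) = 2*m^2 - m - 4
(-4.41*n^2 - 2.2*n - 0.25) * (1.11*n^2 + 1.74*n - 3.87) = -4.8951*n^4 - 10.1154*n^3 + 12.9612*n^2 + 8.079*n + 0.9675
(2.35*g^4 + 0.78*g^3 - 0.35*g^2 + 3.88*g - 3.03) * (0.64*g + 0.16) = 1.504*g^5 + 0.8752*g^4 - 0.0992*g^3 + 2.4272*g^2 - 1.3184*g - 0.4848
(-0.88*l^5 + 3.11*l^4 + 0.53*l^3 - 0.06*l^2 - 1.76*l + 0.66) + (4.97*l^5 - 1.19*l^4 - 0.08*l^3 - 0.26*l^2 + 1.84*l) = 4.09*l^5 + 1.92*l^4 + 0.45*l^3 - 0.32*l^2 + 0.0800000000000001*l + 0.66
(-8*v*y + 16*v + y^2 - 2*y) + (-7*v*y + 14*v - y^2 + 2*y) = -15*v*y + 30*v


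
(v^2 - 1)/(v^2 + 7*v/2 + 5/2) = 2*(v - 1)/(2*v + 5)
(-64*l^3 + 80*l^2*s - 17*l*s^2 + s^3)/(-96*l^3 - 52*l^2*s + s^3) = (8*l^2 - 9*l*s + s^2)/(12*l^2 + 8*l*s + s^2)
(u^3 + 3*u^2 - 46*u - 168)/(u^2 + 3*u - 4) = (u^2 - u - 42)/(u - 1)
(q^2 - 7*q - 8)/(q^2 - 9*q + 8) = (q + 1)/(q - 1)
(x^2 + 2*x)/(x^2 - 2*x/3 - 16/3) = 3*x/(3*x - 8)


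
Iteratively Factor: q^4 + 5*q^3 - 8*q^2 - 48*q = (q - 3)*(q^3 + 8*q^2 + 16*q) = (q - 3)*(q + 4)*(q^2 + 4*q) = (q - 3)*(q + 4)^2*(q)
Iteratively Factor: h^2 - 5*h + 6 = (h - 2)*(h - 3)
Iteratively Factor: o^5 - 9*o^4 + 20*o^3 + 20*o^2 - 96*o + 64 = (o - 1)*(o^4 - 8*o^3 + 12*o^2 + 32*o - 64) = (o - 1)*(o + 2)*(o^3 - 10*o^2 + 32*o - 32) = (o - 4)*(o - 1)*(o + 2)*(o^2 - 6*o + 8) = (o - 4)*(o - 2)*(o - 1)*(o + 2)*(o - 4)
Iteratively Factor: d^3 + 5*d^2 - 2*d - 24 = (d + 4)*(d^2 + d - 6) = (d - 2)*(d + 4)*(d + 3)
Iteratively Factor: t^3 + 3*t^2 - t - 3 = (t - 1)*(t^2 + 4*t + 3) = (t - 1)*(t + 1)*(t + 3)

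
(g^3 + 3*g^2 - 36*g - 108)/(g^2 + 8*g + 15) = (g^2 - 36)/(g + 5)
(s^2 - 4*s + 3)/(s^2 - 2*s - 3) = (s - 1)/(s + 1)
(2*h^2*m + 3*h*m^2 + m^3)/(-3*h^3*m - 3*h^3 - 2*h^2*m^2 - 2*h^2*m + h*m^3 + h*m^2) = m*(-2*h - m)/(h*(3*h*m + 3*h - m^2 - m))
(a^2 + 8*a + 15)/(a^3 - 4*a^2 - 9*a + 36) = (a + 5)/(a^2 - 7*a + 12)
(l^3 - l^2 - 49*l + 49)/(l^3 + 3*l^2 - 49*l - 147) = (l - 1)/(l + 3)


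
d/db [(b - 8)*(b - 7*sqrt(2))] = 2*b - 7*sqrt(2) - 8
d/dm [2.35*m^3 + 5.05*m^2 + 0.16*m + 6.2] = 7.05*m^2 + 10.1*m + 0.16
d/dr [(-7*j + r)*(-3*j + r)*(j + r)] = 11*j^2 - 18*j*r + 3*r^2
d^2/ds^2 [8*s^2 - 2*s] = 16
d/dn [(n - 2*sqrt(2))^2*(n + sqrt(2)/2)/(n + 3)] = (4*n^3 - 7*sqrt(2)*n^2 + 18*n^2 - 42*sqrt(2)*n - 8*sqrt(2) + 24)/(2*(n^2 + 6*n + 9))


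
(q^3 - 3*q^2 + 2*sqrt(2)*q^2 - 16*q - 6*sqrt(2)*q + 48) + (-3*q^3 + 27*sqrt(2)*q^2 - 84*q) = -2*q^3 - 3*q^2 + 29*sqrt(2)*q^2 - 100*q - 6*sqrt(2)*q + 48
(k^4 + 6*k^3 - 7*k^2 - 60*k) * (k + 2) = k^5 + 8*k^4 + 5*k^3 - 74*k^2 - 120*k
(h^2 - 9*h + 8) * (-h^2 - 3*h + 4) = -h^4 + 6*h^3 + 23*h^2 - 60*h + 32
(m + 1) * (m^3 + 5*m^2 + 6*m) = m^4 + 6*m^3 + 11*m^2 + 6*m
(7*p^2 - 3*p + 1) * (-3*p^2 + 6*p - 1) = -21*p^4 + 51*p^3 - 28*p^2 + 9*p - 1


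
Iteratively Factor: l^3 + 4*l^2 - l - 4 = (l + 1)*(l^2 + 3*l - 4) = (l + 1)*(l + 4)*(l - 1)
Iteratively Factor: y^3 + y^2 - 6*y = (y + 3)*(y^2 - 2*y) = y*(y + 3)*(y - 2)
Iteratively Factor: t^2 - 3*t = (t)*(t - 3)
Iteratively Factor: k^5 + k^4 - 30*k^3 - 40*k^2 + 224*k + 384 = (k - 4)*(k^4 + 5*k^3 - 10*k^2 - 80*k - 96) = (k - 4)*(k + 4)*(k^3 + k^2 - 14*k - 24) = (k - 4)*(k + 3)*(k + 4)*(k^2 - 2*k - 8) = (k - 4)^2*(k + 3)*(k + 4)*(k + 2)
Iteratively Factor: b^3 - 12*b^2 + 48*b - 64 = (b - 4)*(b^2 - 8*b + 16) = (b - 4)^2*(b - 4)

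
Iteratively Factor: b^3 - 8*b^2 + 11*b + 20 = (b - 4)*(b^2 - 4*b - 5) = (b - 5)*(b - 4)*(b + 1)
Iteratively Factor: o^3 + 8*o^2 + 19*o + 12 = (o + 3)*(o^2 + 5*o + 4) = (o + 3)*(o + 4)*(o + 1)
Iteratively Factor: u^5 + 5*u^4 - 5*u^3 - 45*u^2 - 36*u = (u + 4)*(u^4 + u^3 - 9*u^2 - 9*u) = u*(u + 4)*(u^3 + u^2 - 9*u - 9) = u*(u + 1)*(u + 4)*(u^2 - 9) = u*(u - 3)*(u + 1)*(u + 4)*(u + 3)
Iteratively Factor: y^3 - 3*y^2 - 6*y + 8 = (y - 4)*(y^2 + y - 2) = (y - 4)*(y + 2)*(y - 1)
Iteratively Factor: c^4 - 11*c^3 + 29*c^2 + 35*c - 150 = (c - 3)*(c^3 - 8*c^2 + 5*c + 50) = (c - 5)*(c - 3)*(c^2 - 3*c - 10) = (c - 5)^2*(c - 3)*(c + 2)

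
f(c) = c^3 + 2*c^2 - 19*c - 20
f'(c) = 3*c^2 + 4*c - 19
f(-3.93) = 24.86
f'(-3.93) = 11.61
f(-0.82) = -3.63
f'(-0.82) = -20.26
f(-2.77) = 26.72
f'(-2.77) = -7.06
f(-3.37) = 28.47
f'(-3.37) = 1.59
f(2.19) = -41.51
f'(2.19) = 4.15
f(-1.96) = 17.39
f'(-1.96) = -15.32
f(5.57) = 109.03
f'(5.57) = 96.35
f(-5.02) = -0.73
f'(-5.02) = 36.52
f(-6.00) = -50.00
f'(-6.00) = 65.00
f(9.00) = 700.00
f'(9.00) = 260.00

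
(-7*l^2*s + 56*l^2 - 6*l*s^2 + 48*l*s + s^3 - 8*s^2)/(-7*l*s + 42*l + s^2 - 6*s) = (l*s - 8*l + s^2 - 8*s)/(s - 6)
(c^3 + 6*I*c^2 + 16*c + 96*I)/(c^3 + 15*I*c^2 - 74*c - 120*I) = (c - 4*I)/(c + 5*I)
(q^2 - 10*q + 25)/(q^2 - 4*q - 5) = (q - 5)/(q + 1)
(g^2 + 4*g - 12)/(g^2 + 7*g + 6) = (g - 2)/(g + 1)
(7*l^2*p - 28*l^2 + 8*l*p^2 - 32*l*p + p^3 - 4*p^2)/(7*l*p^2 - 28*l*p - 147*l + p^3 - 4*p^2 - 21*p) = (l*p - 4*l + p^2 - 4*p)/(p^2 - 4*p - 21)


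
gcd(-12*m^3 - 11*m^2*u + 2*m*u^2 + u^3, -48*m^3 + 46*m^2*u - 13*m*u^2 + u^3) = -3*m + u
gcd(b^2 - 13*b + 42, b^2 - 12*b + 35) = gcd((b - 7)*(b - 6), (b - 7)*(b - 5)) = b - 7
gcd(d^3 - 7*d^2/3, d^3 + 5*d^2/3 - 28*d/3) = d^2 - 7*d/3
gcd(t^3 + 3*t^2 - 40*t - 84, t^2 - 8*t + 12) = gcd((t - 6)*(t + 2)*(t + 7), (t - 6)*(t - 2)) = t - 6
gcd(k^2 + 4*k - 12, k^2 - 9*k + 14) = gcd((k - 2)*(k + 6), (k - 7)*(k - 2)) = k - 2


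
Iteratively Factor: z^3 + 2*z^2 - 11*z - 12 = (z + 1)*(z^2 + z - 12) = (z - 3)*(z + 1)*(z + 4)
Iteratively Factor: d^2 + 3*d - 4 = (d - 1)*(d + 4)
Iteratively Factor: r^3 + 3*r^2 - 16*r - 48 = (r - 4)*(r^2 + 7*r + 12) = (r - 4)*(r + 4)*(r + 3)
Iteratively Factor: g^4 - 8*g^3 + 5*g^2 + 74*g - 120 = (g - 5)*(g^3 - 3*g^2 - 10*g + 24) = (g - 5)*(g - 4)*(g^2 + g - 6) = (g - 5)*(g - 4)*(g + 3)*(g - 2)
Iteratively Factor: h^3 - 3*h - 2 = (h - 2)*(h^2 + 2*h + 1) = (h - 2)*(h + 1)*(h + 1)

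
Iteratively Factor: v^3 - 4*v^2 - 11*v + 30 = (v - 5)*(v^2 + v - 6) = (v - 5)*(v + 3)*(v - 2)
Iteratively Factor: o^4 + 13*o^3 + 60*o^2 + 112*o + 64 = (o + 4)*(o^3 + 9*o^2 + 24*o + 16) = (o + 4)^2*(o^2 + 5*o + 4) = (o + 1)*(o + 4)^2*(o + 4)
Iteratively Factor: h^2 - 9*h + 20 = (h - 5)*(h - 4)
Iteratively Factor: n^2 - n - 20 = (n + 4)*(n - 5)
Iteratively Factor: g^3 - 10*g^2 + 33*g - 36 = (g - 3)*(g^2 - 7*g + 12) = (g - 3)^2*(g - 4)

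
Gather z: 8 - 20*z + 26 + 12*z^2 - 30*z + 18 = 12*z^2 - 50*z + 52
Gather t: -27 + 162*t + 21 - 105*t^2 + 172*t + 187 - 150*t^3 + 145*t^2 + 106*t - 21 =-150*t^3 + 40*t^2 + 440*t + 160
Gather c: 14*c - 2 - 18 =14*c - 20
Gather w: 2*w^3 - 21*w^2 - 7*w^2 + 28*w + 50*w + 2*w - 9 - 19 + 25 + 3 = 2*w^3 - 28*w^2 + 80*w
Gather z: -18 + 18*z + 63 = 18*z + 45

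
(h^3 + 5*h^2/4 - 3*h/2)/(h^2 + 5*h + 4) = h*(4*h^2 + 5*h - 6)/(4*(h^2 + 5*h + 4))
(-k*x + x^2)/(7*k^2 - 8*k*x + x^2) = x/(-7*k + x)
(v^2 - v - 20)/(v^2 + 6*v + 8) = (v - 5)/(v + 2)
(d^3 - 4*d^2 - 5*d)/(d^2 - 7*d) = (d^2 - 4*d - 5)/(d - 7)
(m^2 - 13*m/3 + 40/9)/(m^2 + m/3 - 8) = (m - 5/3)/(m + 3)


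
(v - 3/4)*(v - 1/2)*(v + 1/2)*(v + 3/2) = v^4 + 3*v^3/4 - 11*v^2/8 - 3*v/16 + 9/32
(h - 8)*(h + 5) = h^2 - 3*h - 40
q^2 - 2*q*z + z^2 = (-q + z)^2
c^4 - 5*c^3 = c^3*(c - 5)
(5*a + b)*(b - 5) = 5*a*b - 25*a + b^2 - 5*b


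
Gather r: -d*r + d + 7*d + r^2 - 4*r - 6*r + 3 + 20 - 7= 8*d + r^2 + r*(-d - 10) + 16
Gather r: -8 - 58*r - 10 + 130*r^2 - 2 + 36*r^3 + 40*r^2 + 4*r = 36*r^3 + 170*r^2 - 54*r - 20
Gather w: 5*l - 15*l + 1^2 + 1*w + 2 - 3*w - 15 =-10*l - 2*w - 12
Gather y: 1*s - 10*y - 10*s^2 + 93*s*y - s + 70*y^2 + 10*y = -10*s^2 + 93*s*y + 70*y^2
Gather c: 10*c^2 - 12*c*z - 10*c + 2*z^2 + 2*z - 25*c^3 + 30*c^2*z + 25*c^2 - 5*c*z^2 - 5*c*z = -25*c^3 + c^2*(30*z + 35) + c*(-5*z^2 - 17*z - 10) + 2*z^2 + 2*z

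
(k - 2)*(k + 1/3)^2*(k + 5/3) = k^4 + k^3/3 - 31*k^2/9 - 61*k/27 - 10/27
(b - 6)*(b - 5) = b^2 - 11*b + 30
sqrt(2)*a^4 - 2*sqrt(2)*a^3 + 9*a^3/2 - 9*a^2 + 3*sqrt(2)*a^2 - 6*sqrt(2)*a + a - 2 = (a - 2)*(a + sqrt(2))^2*(sqrt(2)*a + 1/2)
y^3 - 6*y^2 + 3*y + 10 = (y - 5)*(y - 2)*(y + 1)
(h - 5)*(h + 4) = h^2 - h - 20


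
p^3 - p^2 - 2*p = p*(p - 2)*(p + 1)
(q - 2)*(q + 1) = q^2 - q - 2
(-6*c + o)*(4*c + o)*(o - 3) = -24*c^2*o + 72*c^2 - 2*c*o^2 + 6*c*o + o^3 - 3*o^2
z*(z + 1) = z^2 + z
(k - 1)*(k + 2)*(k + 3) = k^3 + 4*k^2 + k - 6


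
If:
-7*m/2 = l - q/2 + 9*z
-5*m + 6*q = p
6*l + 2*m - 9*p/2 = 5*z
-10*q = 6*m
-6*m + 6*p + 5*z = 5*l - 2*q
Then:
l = 0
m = 0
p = 0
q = 0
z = 0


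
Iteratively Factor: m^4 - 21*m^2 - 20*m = (m + 1)*(m^3 - m^2 - 20*m) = m*(m + 1)*(m^2 - m - 20) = m*(m - 5)*(m + 1)*(m + 4)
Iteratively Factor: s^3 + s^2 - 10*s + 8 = (s + 4)*(s^2 - 3*s + 2) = (s - 1)*(s + 4)*(s - 2)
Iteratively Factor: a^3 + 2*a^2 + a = (a)*(a^2 + 2*a + 1) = a*(a + 1)*(a + 1)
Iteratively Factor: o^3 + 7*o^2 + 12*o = (o + 4)*(o^2 + 3*o) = o*(o + 4)*(o + 3)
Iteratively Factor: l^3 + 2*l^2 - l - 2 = (l - 1)*(l^2 + 3*l + 2) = (l - 1)*(l + 1)*(l + 2)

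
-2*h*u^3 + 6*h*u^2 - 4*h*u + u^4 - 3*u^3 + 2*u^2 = u*(-2*h + u)*(u - 2)*(u - 1)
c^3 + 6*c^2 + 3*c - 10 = (c - 1)*(c + 2)*(c + 5)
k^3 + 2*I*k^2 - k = k*(k + I)^2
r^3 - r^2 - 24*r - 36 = (r - 6)*(r + 2)*(r + 3)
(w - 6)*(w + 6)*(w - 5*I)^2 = w^4 - 10*I*w^3 - 61*w^2 + 360*I*w + 900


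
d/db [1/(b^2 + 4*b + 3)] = 2*(-b - 2)/(b^2 + 4*b + 3)^2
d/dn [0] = 0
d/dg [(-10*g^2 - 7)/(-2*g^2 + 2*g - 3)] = 2*(-10*g^2 + 16*g + 7)/(4*g^4 - 8*g^3 + 16*g^2 - 12*g + 9)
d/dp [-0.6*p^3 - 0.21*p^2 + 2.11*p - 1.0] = -1.8*p^2 - 0.42*p + 2.11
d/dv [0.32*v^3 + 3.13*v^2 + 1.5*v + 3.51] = 0.96*v^2 + 6.26*v + 1.5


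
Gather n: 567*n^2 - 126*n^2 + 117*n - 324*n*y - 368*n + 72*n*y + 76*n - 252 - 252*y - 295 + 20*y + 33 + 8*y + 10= 441*n^2 + n*(-252*y - 175) - 224*y - 504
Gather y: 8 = 8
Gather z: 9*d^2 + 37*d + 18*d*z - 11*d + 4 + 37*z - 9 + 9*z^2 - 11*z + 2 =9*d^2 + 26*d + 9*z^2 + z*(18*d + 26) - 3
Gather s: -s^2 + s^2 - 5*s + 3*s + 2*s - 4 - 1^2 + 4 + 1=0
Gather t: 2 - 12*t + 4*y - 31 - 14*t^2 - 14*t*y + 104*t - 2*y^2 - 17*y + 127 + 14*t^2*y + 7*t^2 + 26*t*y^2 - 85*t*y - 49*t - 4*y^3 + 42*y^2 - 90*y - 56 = t^2*(14*y - 7) + t*(26*y^2 - 99*y + 43) - 4*y^3 + 40*y^2 - 103*y + 42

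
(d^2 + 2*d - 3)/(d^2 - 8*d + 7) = (d + 3)/(d - 7)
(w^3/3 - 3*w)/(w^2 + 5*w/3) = (w^2 - 9)/(3*w + 5)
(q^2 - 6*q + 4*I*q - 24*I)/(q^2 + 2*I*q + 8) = (q - 6)/(q - 2*I)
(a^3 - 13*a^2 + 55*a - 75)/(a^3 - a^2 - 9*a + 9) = (a^2 - 10*a + 25)/(a^2 + 2*a - 3)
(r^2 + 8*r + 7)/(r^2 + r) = (r + 7)/r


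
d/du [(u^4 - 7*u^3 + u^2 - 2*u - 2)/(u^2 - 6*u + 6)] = (2*u^5 - 25*u^4 + 108*u^3 - 130*u^2 + 16*u - 24)/(u^4 - 12*u^3 + 48*u^2 - 72*u + 36)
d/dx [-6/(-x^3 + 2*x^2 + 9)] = 6*x*(4 - 3*x)/(-x^3 + 2*x^2 + 9)^2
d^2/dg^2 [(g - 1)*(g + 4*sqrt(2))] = 2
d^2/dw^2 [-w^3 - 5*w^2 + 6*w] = -6*w - 10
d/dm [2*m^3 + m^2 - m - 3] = 6*m^2 + 2*m - 1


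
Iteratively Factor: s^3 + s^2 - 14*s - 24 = (s - 4)*(s^2 + 5*s + 6) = (s - 4)*(s + 3)*(s + 2)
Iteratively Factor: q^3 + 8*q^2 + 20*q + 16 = (q + 4)*(q^2 + 4*q + 4) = (q + 2)*(q + 4)*(q + 2)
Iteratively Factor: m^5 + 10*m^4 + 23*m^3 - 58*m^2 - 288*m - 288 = (m + 2)*(m^4 + 8*m^3 + 7*m^2 - 72*m - 144) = (m + 2)*(m + 3)*(m^3 + 5*m^2 - 8*m - 48) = (m + 2)*(m + 3)*(m + 4)*(m^2 + m - 12) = (m - 3)*(m + 2)*(m + 3)*(m + 4)*(m + 4)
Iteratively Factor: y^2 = (y)*(y)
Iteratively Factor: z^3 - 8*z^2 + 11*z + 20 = (z + 1)*(z^2 - 9*z + 20) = (z - 5)*(z + 1)*(z - 4)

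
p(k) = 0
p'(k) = 0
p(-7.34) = 0.00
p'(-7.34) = 0.00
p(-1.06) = 0.00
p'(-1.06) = 0.00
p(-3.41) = 0.00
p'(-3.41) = 0.00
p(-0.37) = 0.00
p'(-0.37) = 0.00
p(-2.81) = 0.00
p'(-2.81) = 0.00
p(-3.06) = 0.00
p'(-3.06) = 0.00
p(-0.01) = 0.00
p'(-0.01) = 0.00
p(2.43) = 0.00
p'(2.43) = 0.00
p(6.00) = 0.00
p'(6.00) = 0.00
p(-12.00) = 0.00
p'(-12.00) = 0.00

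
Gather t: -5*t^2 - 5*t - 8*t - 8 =-5*t^2 - 13*t - 8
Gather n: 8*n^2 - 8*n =8*n^2 - 8*n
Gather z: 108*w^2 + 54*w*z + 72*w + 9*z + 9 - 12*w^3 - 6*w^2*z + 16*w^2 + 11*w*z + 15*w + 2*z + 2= -12*w^3 + 124*w^2 + 87*w + z*(-6*w^2 + 65*w + 11) + 11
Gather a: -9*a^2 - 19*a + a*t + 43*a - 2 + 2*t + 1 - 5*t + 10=-9*a^2 + a*(t + 24) - 3*t + 9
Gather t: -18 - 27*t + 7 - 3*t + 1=-30*t - 10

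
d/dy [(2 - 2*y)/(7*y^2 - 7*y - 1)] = 2*(7*y^2 - 14*y + 8)/(49*y^4 - 98*y^3 + 35*y^2 + 14*y + 1)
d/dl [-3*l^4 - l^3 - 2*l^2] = l*(-12*l^2 - 3*l - 4)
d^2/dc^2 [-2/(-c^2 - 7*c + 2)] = 4*(-c^2 - 7*c + (2*c + 7)^2 + 2)/(c^2 + 7*c - 2)^3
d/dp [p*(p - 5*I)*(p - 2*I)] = 3*p^2 - 14*I*p - 10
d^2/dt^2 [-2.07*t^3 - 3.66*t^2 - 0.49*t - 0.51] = -12.42*t - 7.32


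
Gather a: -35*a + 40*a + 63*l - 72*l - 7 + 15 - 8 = 5*a - 9*l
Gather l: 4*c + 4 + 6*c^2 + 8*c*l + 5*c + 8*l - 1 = 6*c^2 + 9*c + l*(8*c + 8) + 3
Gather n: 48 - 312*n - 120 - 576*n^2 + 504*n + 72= -576*n^2 + 192*n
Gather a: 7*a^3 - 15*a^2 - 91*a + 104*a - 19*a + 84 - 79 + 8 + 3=7*a^3 - 15*a^2 - 6*a + 16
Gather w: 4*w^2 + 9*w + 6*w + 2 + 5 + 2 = 4*w^2 + 15*w + 9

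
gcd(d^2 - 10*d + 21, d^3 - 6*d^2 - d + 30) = d - 3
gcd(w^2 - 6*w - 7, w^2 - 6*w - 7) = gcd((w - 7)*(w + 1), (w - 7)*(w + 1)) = w^2 - 6*w - 7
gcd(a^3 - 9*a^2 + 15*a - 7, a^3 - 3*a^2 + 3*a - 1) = a^2 - 2*a + 1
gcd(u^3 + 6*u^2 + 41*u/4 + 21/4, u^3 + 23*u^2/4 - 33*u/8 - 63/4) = u + 3/2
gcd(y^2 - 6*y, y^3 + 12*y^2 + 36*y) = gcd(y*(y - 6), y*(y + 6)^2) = y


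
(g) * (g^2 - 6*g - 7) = g^3 - 6*g^2 - 7*g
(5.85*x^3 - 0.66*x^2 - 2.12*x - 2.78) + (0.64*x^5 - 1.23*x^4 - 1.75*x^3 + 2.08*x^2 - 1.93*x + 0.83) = 0.64*x^5 - 1.23*x^4 + 4.1*x^3 + 1.42*x^2 - 4.05*x - 1.95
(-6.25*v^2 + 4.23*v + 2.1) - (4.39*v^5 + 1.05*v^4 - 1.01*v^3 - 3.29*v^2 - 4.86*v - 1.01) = -4.39*v^5 - 1.05*v^4 + 1.01*v^3 - 2.96*v^2 + 9.09*v + 3.11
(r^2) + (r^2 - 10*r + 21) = 2*r^2 - 10*r + 21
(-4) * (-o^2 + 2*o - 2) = 4*o^2 - 8*o + 8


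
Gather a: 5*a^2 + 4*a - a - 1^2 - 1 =5*a^2 + 3*a - 2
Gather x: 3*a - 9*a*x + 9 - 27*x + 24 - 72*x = 3*a + x*(-9*a - 99) + 33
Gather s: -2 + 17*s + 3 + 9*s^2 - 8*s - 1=9*s^2 + 9*s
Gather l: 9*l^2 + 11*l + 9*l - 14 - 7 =9*l^2 + 20*l - 21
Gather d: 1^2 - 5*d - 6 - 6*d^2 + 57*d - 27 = -6*d^2 + 52*d - 32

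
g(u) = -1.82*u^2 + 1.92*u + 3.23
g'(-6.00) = 23.76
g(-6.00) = -73.81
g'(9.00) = -30.84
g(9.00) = -126.91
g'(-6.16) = 24.34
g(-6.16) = -77.66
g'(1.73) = -4.38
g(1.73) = 1.10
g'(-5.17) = 20.74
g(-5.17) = -55.34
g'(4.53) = -14.57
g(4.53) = -25.42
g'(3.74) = -11.69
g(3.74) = -15.05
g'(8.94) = -30.62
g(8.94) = -125.07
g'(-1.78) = 8.40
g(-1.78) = -5.95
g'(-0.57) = 3.99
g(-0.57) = 1.54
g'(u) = 1.92 - 3.64*u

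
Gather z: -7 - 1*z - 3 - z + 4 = -2*z - 6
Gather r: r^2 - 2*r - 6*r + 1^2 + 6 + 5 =r^2 - 8*r + 12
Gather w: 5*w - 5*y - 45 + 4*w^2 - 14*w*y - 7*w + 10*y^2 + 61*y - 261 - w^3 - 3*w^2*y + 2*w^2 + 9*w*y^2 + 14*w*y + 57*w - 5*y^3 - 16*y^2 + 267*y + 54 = -w^3 + w^2*(6 - 3*y) + w*(9*y^2 + 55) - 5*y^3 - 6*y^2 + 323*y - 252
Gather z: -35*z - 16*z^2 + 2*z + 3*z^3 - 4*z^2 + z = 3*z^3 - 20*z^2 - 32*z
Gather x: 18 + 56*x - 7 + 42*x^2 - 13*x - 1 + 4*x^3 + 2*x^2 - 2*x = 4*x^3 + 44*x^2 + 41*x + 10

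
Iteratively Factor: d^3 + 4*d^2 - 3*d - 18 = (d - 2)*(d^2 + 6*d + 9) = (d - 2)*(d + 3)*(d + 3)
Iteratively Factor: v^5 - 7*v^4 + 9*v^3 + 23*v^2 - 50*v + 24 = (v - 4)*(v^4 - 3*v^3 - 3*v^2 + 11*v - 6) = (v - 4)*(v - 1)*(v^3 - 2*v^2 - 5*v + 6) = (v - 4)*(v - 3)*(v - 1)*(v^2 + v - 2) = (v - 4)*(v - 3)*(v - 1)*(v + 2)*(v - 1)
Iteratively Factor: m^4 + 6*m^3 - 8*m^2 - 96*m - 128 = (m - 4)*(m^3 + 10*m^2 + 32*m + 32) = (m - 4)*(m + 4)*(m^2 + 6*m + 8) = (m - 4)*(m + 4)^2*(m + 2)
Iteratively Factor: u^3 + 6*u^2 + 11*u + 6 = (u + 1)*(u^2 + 5*u + 6) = (u + 1)*(u + 2)*(u + 3)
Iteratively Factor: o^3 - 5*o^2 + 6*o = (o - 2)*(o^2 - 3*o) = o*(o - 2)*(o - 3)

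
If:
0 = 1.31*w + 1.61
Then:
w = -1.23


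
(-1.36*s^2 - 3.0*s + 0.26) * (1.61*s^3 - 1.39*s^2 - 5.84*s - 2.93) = -2.1896*s^5 - 2.9396*s^4 + 12.531*s^3 + 21.1434*s^2 + 7.2716*s - 0.7618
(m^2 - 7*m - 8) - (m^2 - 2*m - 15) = 7 - 5*m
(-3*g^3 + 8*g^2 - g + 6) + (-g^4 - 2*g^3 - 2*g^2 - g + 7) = -g^4 - 5*g^3 + 6*g^2 - 2*g + 13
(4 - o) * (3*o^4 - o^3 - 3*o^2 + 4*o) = -3*o^5 + 13*o^4 - o^3 - 16*o^2 + 16*o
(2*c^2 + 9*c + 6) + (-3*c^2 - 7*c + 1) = -c^2 + 2*c + 7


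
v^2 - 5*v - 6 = (v - 6)*(v + 1)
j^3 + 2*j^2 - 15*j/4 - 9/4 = (j - 3/2)*(j + 1/2)*(j + 3)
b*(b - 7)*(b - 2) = b^3 - 9*b^2 + 14*b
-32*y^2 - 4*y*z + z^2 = (-8*y + z)*(4*y + z)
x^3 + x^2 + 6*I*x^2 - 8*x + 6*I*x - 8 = (x + 1)*(x + 2*I)*(x + 4*I)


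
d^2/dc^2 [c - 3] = 0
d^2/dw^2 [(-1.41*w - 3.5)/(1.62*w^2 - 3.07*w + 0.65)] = (-(1.41*w + 3.5)*(3.24*w - 3.07)*(6.48*w - 6.14) + (13.7052*w + 2.6826)*(1.62*w^2 - 3.07*w + 0.65))/(1.62*w^2 - 3.07*w + 0.65)^3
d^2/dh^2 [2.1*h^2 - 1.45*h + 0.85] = 4.20000000000000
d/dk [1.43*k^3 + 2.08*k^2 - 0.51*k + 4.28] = 4.29*k^2 + 4.16*k - 0.51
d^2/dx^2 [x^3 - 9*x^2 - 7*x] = 6*x - 18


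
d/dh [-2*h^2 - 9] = -4*h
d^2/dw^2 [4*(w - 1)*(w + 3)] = 8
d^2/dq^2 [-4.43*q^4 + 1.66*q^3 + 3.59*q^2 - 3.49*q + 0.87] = -53.16*q^2 + 9.96*q + 7.18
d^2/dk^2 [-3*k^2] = -6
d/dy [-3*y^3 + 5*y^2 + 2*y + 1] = -9*y^2 + 10*y + 2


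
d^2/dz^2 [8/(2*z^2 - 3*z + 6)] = 16*(-4*z^2 + 6*z + (4*z - 3)^2 - 12)/(2*z^2 - 3*z + 6)^3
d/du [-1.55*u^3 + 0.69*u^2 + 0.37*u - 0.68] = -4.65*u^2 + 1.38*u + 0.37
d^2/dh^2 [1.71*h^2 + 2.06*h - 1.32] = 3.42000000000000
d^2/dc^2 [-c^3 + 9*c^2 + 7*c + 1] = 18 - 6*c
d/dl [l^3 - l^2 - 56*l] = 3*l^2 - 2*l - 56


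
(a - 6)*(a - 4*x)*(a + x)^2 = a^4 - 2*a^3*x - 6*a^3 - 7*a^2*x^2 + 12*a^2*x - 4*a*x^3 + 42*a*x^2 + 24*x^3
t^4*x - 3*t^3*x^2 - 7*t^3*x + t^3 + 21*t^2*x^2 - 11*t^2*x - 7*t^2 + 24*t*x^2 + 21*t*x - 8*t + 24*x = (t - 8)*(t + 1)*(t - 3*x)*(t*x + 1)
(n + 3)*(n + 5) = n^2 + 8*n + 15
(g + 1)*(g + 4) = g^2 + 5*g + 4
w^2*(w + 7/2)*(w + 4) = w^4 + 15*w^3/2 + 14*w^2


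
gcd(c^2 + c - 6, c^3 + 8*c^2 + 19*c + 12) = c + 3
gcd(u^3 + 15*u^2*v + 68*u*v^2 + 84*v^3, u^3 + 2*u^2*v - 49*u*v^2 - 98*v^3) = u^2 + 9*u*v + 14*v^2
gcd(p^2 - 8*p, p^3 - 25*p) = p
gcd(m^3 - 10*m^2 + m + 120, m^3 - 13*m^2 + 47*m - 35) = m - 5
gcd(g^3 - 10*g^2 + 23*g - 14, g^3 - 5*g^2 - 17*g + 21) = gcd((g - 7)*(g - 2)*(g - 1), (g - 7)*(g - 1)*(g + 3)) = g^2 - 8*g + 7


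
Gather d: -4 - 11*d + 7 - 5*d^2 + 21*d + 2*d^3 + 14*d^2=2*d^3 + 9*d^2 + 10*d + 3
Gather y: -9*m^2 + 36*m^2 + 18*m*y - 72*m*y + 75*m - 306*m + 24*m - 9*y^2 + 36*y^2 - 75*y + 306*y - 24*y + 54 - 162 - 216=27*m^2 - 207*m + 27*y^2 + y*(207 - 54*m) - 324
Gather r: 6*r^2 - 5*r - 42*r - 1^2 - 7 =6*r^2 - 47*r - 8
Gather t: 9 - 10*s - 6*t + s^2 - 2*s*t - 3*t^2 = s^2 - 10*s - 3*t^2 + t*(-2*s - 6) + 9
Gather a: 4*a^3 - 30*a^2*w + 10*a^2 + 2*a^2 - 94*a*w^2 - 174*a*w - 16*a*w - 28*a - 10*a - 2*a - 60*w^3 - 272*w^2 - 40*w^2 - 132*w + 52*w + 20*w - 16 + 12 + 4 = 4*a^3 + a^2*(12 - 30*w) + a*(-94*w^2 - 190*w - 40) - 60*w^3 - 312*w^2 - 60*w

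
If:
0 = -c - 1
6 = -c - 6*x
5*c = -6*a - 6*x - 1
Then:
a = 3/2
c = -1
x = -5/6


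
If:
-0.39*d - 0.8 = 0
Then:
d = -2.05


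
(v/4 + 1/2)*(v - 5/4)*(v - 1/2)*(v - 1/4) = v^4/4 - 47*v^2/64 + 63*v/128 - 5/64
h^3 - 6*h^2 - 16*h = h*(h - 8)*(h + 2)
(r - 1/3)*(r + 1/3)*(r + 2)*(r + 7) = r^4 + 9*r^3 + 125*r^2/9 - r - 14/9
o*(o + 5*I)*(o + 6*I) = o^3 + 11*I*o^2 - 30*o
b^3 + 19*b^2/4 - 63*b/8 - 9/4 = (b - 3/2)*(b + 1/4)*(b + 6)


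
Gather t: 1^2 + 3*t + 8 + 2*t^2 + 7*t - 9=2*t^2 + 10*t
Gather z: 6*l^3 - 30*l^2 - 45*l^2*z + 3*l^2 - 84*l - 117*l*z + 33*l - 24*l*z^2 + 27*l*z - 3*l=6*l^3 - 27*l^2 - 24*l*z^2 - 54*l + z*(-45*l^2 - 90*l)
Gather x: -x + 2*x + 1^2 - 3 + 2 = x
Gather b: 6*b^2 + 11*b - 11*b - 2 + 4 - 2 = 6*b^2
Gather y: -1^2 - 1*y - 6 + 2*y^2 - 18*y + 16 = 2*y^2 - 19*y + 9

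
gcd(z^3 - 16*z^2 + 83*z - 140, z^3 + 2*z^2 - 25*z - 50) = z - 5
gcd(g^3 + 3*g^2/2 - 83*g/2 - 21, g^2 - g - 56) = g + 7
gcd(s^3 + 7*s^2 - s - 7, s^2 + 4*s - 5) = s - 1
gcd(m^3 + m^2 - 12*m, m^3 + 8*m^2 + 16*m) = m^2 + 4*m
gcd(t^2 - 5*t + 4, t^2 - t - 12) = t - 4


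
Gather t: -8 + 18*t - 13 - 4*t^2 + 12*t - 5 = -4*t^2 + 30*t - 26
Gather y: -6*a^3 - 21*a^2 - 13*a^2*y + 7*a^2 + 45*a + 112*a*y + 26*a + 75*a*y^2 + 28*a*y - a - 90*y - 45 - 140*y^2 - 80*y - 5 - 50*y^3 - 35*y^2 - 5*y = -6*a^3 - 14*a^2 + 70*a - 50*y^3 + y^2*(75*a - 175) + y*(-13*a^2 + 140*a - 175) - 50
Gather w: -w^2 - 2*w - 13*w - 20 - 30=-w^2 - 15*w - 50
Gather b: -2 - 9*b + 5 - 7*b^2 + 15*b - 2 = -7*b^2 + 6*b + 1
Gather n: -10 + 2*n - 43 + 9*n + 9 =11*n - 44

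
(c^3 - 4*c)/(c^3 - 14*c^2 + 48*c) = (c^2 - 4)/(c^2 - 14*c + 48)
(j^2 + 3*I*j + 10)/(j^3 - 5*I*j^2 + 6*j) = (j^2 + 3*I*j + 10)/(j*(j^2 - 5*I*j + 6))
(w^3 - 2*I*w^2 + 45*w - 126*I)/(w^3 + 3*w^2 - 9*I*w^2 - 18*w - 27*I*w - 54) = (w + 7*I)/(w + 3)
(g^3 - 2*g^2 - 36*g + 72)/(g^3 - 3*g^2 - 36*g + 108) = (g - 2)/(g - 3)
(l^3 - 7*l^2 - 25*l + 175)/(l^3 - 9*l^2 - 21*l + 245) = (l - 5)/(l - 7)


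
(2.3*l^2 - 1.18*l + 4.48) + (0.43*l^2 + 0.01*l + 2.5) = 2.73*l^2 - 1.17*l + 6.98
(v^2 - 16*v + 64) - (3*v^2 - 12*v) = -2*v^2 - 4*v + 64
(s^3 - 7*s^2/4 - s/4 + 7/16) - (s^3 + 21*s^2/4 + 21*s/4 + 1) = -7*s^2 - 11*s/2 - 9/16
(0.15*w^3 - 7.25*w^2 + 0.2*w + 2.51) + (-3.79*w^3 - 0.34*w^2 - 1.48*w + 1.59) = -3.64*w^3 - 7.59*w^2 - 1.28*w + 4.1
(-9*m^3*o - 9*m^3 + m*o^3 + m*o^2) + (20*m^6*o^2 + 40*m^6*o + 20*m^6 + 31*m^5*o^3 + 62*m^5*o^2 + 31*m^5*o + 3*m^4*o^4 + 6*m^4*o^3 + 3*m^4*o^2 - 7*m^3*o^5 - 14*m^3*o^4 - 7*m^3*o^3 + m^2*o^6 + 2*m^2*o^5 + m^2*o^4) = 20*m^6*o^2 + 40*m^6*o + 20*m^6 + 31*m^5*o^3 + 62*m^5*o^2 + 31*m^5*o + 3*m^4*o^4 + 6*m^4*o^3 + 3*m^4*o^2 - 7*m^3*o^5 - 14*m^3*o^4 - 7*m^3*o^3 - 9*m^3*o - 9*m^3 + m^2*o^6 + 2*m^2*o^5 + m^2*o^4 + m*o^3 + m*o^2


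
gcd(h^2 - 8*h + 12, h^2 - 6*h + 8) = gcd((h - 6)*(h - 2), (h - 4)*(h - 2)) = h - 2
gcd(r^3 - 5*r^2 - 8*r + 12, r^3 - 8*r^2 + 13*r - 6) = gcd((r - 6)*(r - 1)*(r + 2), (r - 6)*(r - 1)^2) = r^2 - 7*r + 6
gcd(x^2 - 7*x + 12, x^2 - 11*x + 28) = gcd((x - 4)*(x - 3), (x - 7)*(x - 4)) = x - 4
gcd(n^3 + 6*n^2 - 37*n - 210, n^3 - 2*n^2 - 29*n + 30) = n^2 - n - 30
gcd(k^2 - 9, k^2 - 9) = k^2 - 9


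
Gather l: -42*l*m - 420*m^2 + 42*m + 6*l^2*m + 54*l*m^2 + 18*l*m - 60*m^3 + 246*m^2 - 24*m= 6*l^2*m + l*(54*m^2 - 24*m) - 60*m^3 - 174*m^2 + 18*m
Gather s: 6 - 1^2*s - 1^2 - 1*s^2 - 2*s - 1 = -s^2 - 3*s + 4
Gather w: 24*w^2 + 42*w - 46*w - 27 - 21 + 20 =24*w^2 - 4*w - 28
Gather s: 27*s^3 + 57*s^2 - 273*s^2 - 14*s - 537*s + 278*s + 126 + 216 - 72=27*s^3 - 216*s^2 - 273*s + 270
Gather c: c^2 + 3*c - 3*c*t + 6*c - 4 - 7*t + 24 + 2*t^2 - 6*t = c^2 + c*(9 - 3*t) + 2*t^2 - 13*t + 20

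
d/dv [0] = 0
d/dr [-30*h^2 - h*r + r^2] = -h + 2*r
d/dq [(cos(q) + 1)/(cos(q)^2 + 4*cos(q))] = (sin(q) + 4*sin(q)/cos(q)^2 + 2*tan(q))/(cos(q) + 4)^2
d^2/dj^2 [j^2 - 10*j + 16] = 2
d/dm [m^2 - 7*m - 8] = 2*m - 7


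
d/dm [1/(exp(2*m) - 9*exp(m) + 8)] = (9 - 2*exp(m))*exp(m)/(exp(2*m) - 9*exp(m) + 8)^2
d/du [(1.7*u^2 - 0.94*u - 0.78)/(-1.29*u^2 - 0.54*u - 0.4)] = (-2.1306*u^2 - 3.3724*u - 0.0452)/(1.6641*u^4 + 1.3932*u^3 + 1.3236*u^2 + 0.432*u + 0.16)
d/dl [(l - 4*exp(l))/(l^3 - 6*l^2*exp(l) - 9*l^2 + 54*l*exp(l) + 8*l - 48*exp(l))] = ((1 - 4*exp(l))*(l^3 - 6*l^2*exp(l) - 9*l^2 + 54*l*exp(l) + 8*l - 48*exp(l)) - (l - 4*exp(l))*(-6*l^2*exp(l) + 3*l^2 + 42*l*exp(l) - 18*l + 6*exp(l) + 8))/(l^3 - 6*l^2*exp(l) - 9*l^2 + 54*l*exp(l) + 8*l - 48*exp(l))^2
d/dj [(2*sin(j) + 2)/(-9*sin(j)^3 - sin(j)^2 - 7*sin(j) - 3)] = 4*(9*sin(j)^3 + 14*sin(j)^2 + sin(j) + 2)*cos(j)/(9*sin(j)^3 + sin(j)^2 + 7*sin(j) + 3)^2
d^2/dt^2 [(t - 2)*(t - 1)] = 2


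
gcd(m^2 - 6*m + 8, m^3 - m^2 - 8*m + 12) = m - 2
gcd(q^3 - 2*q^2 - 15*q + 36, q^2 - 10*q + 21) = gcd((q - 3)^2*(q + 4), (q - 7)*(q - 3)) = q - 3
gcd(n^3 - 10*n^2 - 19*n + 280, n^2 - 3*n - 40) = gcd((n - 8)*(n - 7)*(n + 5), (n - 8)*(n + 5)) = n^2 - 3*n - 40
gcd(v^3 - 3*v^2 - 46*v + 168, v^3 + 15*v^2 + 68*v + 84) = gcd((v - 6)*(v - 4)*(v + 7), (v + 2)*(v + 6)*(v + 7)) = v + 7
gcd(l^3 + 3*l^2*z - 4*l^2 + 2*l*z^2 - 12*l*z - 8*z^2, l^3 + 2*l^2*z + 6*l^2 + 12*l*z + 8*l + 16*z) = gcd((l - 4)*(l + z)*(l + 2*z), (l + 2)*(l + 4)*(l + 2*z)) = l + 2*z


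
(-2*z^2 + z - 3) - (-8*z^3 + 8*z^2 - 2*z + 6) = 8*z^3 - 10*z^2 + 3*z - 9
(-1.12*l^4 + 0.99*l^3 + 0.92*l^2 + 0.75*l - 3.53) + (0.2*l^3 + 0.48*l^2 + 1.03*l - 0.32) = -1.12*l^4 + 1.19*l^3 + 1.4*l^2 + 1.78*l - 3.85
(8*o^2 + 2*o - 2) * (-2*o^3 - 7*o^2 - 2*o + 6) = -16*o^5 - 60*o^4 - 26*o^3 + 58*o^2 + 16*o - 12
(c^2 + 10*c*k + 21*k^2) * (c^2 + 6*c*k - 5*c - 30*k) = c^4 + 16*c^3*k - 5*c^3 + 81*c^2*k^2 - 80*c^2*k + 126*c*k^3 - 405*c*k^2 - 630*k^3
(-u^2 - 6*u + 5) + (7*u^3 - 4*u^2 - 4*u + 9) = 7*u^3 - 5*u^2 - 10*u + 14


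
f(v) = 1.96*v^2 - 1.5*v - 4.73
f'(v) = 3.92*v - 1.5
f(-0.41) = -3.79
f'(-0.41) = -3.11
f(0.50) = -4.99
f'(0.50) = 0.46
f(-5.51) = 63.04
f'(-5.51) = -23.10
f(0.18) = -4.94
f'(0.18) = -0.79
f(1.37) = -3.11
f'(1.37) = 3.87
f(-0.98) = -1.38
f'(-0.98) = -5.34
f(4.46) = 27.57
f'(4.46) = 15.98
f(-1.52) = 2.08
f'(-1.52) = -7.46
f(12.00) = 259.51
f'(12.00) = 45.54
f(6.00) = 56.83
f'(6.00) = 22.02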